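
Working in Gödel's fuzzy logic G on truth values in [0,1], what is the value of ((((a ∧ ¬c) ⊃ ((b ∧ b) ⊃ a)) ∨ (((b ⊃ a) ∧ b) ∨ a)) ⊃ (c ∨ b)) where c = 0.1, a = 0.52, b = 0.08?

0.10

¬c: Gödel ¬ of 0.1 = 0 (operand ≠ 0)
(a ∧ ¬c) = min(0.52, 0) = 0
(b ∧ b) = min(0.08, 0.08) = 0.08
((b ∧ b) ⊃ a): 0.08 ≤ 0.52, so result = 1
((a ∧ ¬c) ⊃ ((b ∧ b) ⊃ a)): 0 ≤ 1, so result = 1
(b ⊃ a): 0.08 ≤ 0.52, so result = 1
((b ⊃ a) ∧ b) = min(1, 0.08) = 0.08
(((b ⊃ a) ∧ b) ∨ a) = max(0.08, 0.52) = 0.52
(((a ∧ ¬c) ⊃ ((b ∧ b) ⊃ a)) ∨ (((b ⊃ a) ∧ b) ∨ a)) = max(1, 0.52) = 1
(c ∨ b) = max(0.1, 0.08) = 0.1
((((a ∧ ¬c) ⊃ ((b ∧ b) ⊃ a)) ∨ (((b ⊃ a) ∧ b) ∨ a)) ⊃ (c ∨ b)): 1 > 0.1, so result = 0.1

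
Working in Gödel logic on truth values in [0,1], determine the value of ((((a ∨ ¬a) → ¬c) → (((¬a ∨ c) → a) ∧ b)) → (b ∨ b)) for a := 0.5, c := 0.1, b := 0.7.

0.70

¬a: Gödel ¬ of 0.5 = 0 (operand ≠ 0)
(a ∨ ¬a) = max(0.5, 0) = 0.5
¬c: Gödel ¬ of 0.1 = 0 (operand ≠ 0)
((a ∨ ¬a) → ¬c): 0.5 > 0, so result = 0
¬a: Gödel ¬ of 0.5 = 0 (operand ≠ 0)
(¬a ∨ c) = max(0, 0.1) = 0.1
((¬a ∨ c) → a): 0.1 ≤ 0.5, so result = 1
(((¬a ∨ c) → a) ∧ b) = min(1, 0.7) = 0.7
(((a ∨ ¬a) → ¬c) → (((¬a ∨ c) → a) ∧ b)): 0 ≤ 0.7, so result = 1
(b ∨ b) = max(0.7, 0.7) = 0.7
((((a ∨ ¬a) → ¬c) → (((¬a ∨ c) → a) ∧ b)) → (b ∨ b)): 1 > 0.7, so result = 0.7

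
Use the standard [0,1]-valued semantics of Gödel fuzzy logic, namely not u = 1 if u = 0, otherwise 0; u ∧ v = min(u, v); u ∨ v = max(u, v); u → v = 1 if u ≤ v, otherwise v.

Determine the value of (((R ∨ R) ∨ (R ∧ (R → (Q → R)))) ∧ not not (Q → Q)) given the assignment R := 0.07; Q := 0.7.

(R ∨ R) = max(0.07, 0.07) = 0.07
(Q → R): 0.7 > 0.07, so result = 0.07
(R → (Q → R)): 0.07 ≤ 0.07, so result = 1
(R ∧ (R → (Q → R))) = min(0.07, 1) = 0.07
((R ∨ R) ∨ (R ∧ (R → (Q → R)))) = max(0.07, 0.07) = 0.07
(Q → Q): 0.7 ≤ 0.7, so result = 1
not (Q → Q): Gödel ¬ of 1 = 0 (operand ≠ 0)
not not (Q → Q): Gödel ¬ of 0 = 1 (operand is 0)
(((R ∨ R) ∨ (R ∧ (R → (Q → R)))) ∧ not not (Q → Q)) = min(0.07, 1) = 0.07

0.07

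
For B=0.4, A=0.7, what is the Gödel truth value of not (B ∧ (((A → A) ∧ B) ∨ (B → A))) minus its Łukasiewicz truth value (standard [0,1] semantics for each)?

Gödel evaluation:
  (A → A): 0.7 ≤ 0.7, so result = 1
  ((A → A) ∧ B) = min(1, 0.4) = 0.4
  (B → A): 0.4 ≤ 0.7, so result = 1
  (((A → A) ∧ B) ∨ (B → A)) = max(0.4, 1) = 1
  (B ∧ (((A → A) ∧ B) ∨ (B → A))) = min(0.4, 1) = 0.4
  not (B ∧ (((A → A) ∧ B) ∨ (B → A))): Gödel ¬ of 0.4 = 0 (operand ≠ 0)
  Gödel value = 0
Łukasiewicz evaluation:
  (A → A): min(1, 1 − 0.7 + 0.7) = 1
  ((A → A) ∧ B) = min(1, 0.4) = 0.4
  (B → A): min(1, 1 − 0.4 + 0.7) = 1
  (((A → A) ∧ B) ∨ (B → A)) = max(0.4, 1) = 1
  (B ∧ (((A → A) ∧ B) ∨ (B → A))) = min(0.4, 1) = 0.4
  not (B ∧ (((A → A) ∧ B) ∨ (B → A))): Łukasiewicz ¬ gives 1 − 0.4 = 0.6
  Łukasiewicz value = 0.6
Difference: 0 − 0.6 = -0.60

-0.60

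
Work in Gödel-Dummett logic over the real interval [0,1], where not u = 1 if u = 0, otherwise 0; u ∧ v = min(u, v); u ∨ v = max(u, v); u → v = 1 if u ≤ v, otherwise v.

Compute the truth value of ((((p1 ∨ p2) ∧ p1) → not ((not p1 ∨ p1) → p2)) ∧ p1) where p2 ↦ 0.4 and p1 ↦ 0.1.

(p1 ∨ p2) = max(0.1, 0.4) = 0.4
((p1 ∨ p2) ∧ p1) = min(0.4, 0.1) = 0.1
not p1: Gödel ¬ of 0.1 = 0 (operand ≠ 0)
(not p1 ∨ p1) = max(0, 0.1) = 0.1
((not p1 ∨ p1) → p2): 0.1 ≤ 0.4, so result = 1
not ((not p1 ∨ p1) → p2): Gödel ¬ of 1 = 0 (operand ≠ 0)
(((p1 ∨ p2) ∧ p1) → not ((not p1 ∨ p1) → p2)): 0.1 > 0, so result = 0
((((p1 ∨ p2) ∧ p1) → not ((not p1 ∨ p1) → p2)) ∧ p1) = min(0, 0.1) = 0

0.00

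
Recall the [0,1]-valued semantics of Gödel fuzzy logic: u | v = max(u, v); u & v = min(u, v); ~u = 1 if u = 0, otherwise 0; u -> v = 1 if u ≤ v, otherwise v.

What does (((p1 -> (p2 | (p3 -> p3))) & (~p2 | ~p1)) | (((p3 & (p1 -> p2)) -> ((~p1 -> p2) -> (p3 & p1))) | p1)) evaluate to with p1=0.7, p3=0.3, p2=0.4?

(p3 -> p3): 0.3 ≤ 0.3, so result = 1
(p2 | (p3 -> p3)) = max(0.4, 1) = 1
(p1 -> (p2 | (p3 -> p3))): 0.7 ≤ 1, so result = 1
~p2: Gödel ¬ of 0.4 = 0 (operand ≠ 0)
~p1: Gödel ¬ of 0.7 = 0 (operand ≠ 0)
(~p2 | ~p1) = max(0, 0) = 0
((p1 -> (p2 | (p3 -> p3))) & (~p2 | ~p1)) = min(1, 0) = 0
(p1 -> p2): 0.7 > 0.4, so result = 0.4
(p3 & (p1 -> p2)) = min(0.3, 0.4) = 0.3
~p1: Gödel ¬ of 0.7 = 0 (operand ≠ 0)
(~p1 -> p2): 0 ≤ 0.4, so result = 1
(p3 & p1) = min(0.3, 0.7) = 0.3
((~p1 -> p2) -> (p3 & p1)): 1 > 0.3, so result = 0.3
((p3 & (p1 -> p2)) -> ((~p1 -> p2) -> (p3 & p1))): 0.3 ≤ 0.3, so result = 1
(((p3 & (p1 -> p2)) -> ((~p1 -> p2) -> (p3 & p1))) | p1) = max(1, 0.7) = 1
(((p1 -> (p2 | (p3 -> p3))) & (~p2 | ~p1)) | (((p3 & (p1 -> p2)) -> ((~p1 -> p2) -> (p3 & p1))) | p1)) = max(0, 1) = 1

1.00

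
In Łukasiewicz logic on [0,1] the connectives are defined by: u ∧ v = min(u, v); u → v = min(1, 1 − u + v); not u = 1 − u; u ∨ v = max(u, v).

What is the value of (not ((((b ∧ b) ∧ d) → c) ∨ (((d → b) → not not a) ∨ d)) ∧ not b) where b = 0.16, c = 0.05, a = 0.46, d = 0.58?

(b ∧ b) = min(0.16, 0.16) = 0.16
((b ∧ b) ∧ d) = min(0.16, 0.58) = 0.16
(((b ∧ b) ∧ d) → c): min(1, 1 − 0.16 + 0.05) = 0.89
(d → b): min(1, 1 − 0.58 + 0.16) = 0.58
not a: Łukasiewicz ¬ gives 1 − 0.46 = 0.54
not not a: Łukasiewicz ¬ gives 1 − 0.54 = 0.46
((d → b) → not not a): min(1, 1 − 0.58 + 0.46) = 0.88
(((d → b) → not not a) ∨ d) = max(0.88, 0.58) = 0.88
((((b ∧ b) ∧ d) → c) ∨ (((d → b) → not not a) ∨ d)) = max(0.89, 0.88) = 0.89
not ((((b ∧ b) ∧ d) → c) ∨ (((d → b) → not not a) ∨ d)): Łukasiewicz ¬ gives 1 − 0.89 = 0.11
not b: Łukasiewicz ¬ gives 1 − 0.16 = 0.84
(not ((((b ∧ b) ∧ d) → c) ∨ (((d → b) → not not a) ∨ d)) ∧ not b) = min(0.11, 0.84) = 0.11

0.11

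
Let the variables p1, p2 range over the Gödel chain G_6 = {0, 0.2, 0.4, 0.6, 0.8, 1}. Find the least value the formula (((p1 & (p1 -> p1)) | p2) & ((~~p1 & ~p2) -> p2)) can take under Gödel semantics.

0.00

The minimum is attained at p1 = 0, p2 = 0:
  (p1 -> p1): 0 ≤ 0, so result = 1
  (p1 & (p1 -> p1)) = min(0, 1) = 0
  ((p1 & (p1 -> p1)) | p2) = max(0, 0) = 0
  ~p1: Gödel ¬ of 0 = 1 (operand is 0)
  ~~p1: Gödel ¬ of 1 = 0 (operand ≠ 0)
  ~p2: Gödel ¬ of 0 = 1 (operand is 0)
  (~~p1 & ~p2) = min(0, 1) = 0
  ((~~p1 & ~p2) -> p2): 0 ≤ 0, so result = 1
  (((p1 & (p1 -> p1)) | p2) & ((~~p1 & ~p2) -> p2)) = min(0, 1) = 0
Checking all 36 assignments confirms none give a value below 0.00.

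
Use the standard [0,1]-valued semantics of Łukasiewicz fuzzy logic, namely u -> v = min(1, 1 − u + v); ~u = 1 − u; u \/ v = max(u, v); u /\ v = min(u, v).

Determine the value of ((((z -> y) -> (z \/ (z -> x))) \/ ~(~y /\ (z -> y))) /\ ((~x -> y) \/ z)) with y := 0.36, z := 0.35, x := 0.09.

(z -> y): min(1, 1 − 0.35 + 0.36) = 1
(z -> x): min(1, 1 − 0.35 + 0.09) = 0.74
(z \/ (z -> x)) = max(0.35, 0.74) = 0.74
((z -> y) -> (z \/ (z -> x))): min(1, 1 − 1 + 0.74) = 0.74
~y: Łukasiewicz ¬ gives 1 − 0.36 = 0.64
(z -> y): min(1, 1 − 0.35 + 0.36) = 1
(~y /\ (z -> y)) = min(0.64, 1) = 0.64
~(~y /\ (z -> y)): Łukasiewicz ¬ gives 1 − 0.64 = 0.36
(((z -> y) -> (z \/ (z -> x))) \/ ~(~y /\ (z -> y))) = max(0.74, 0.36) = 0.74
~x: Łukasiewicz ¬ gives 1 − 0.09 = 0.91
(~x -> y): min(1, 1 − 0.91 + 0.36) = 0.45
((~x -> y) \/ z) = max(0.45, 0.35) = 0.45
((((z -> y) -> (z \/ (z -> x))) \/ ~(~y /\ (z -> y))) /\ ((~x -> y) \/ z)) = min(0.74, 0.45) = 0.45

0.45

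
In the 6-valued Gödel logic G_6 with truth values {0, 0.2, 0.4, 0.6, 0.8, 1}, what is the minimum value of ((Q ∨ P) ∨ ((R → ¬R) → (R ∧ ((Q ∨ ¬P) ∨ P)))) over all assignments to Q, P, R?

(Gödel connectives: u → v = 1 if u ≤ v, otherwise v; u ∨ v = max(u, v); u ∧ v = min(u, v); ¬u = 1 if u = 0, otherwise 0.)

The minimum is attained at Q = 0, P = 0, R = 0:
  (Q ∨ P) = max(0, 0) = 0
  ¬R: Gödel ¬ of 0 = 1 (operand is 0)
  (R → ¬R): 0 ≤ 1, so result = 1
  ¬P: Gödel ¬ of 0 = 1 (operand is 0)
  (Q ∨ ¬P) = max(0, 1) = 1
  ((Q ∨ ¬P) ∨ P) = max(1, 0) = 1
  (R ∧ ((Q ∨ ¬P) ∨ P)) = min(0, 1) = 0
  ((R → ¬R) → (R ∧ ((Q ∨ ¬P) ∨ P))): 1 > 0, so result = 0
  ((Q ∨ P) ∨ ((R → ¬R) → (R ∧ ((Q ∨ ¬P) ∨ P)))) = max(0, 0) = 0
Checking all 216 assignments confirms none give a value below 0.00.

0.00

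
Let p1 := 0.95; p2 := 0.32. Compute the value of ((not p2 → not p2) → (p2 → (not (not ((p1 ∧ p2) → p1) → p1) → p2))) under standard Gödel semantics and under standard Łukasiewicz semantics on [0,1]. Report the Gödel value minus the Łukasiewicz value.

Gödel evaluation:
  not p2: Gödel ¬ of 0.32 = 0 (operand ≠ 0)
  not p2: Gödel ¬ of 0.32 = 0 (operand ≠ 0)
  (not p2 → not p2): 0 ≤ 0, so result = 1
  (p1 ∧ p2) = min(0.95, 0.32) = 0.32
  ((p1 ∧ p2) → p1): 0.32 ≤ 0.95, so result = 1
  not ((p1 ∧ p2) → p1): Gödel ¬ of 1 = 0 (operand ≠ 0)
  (not ((p1 ∧ p2) → p1) → p1): 0 ≤ 0.95, so result = 1
  not (not ((p1 ∧ p2) → p1) → p1): Gödel ¬ of 1 = 0 (operand ≠ 0)
  (not (not ((p1 ∧ p2) → p1) → p1) → p2): 0 ≤ 0.32, so result = 1
  (p2 → (not (not ((p1 ∧ p2) → p1) → p1) → p2)): 0.32 ≤ 1, so result = 1
  ((not p2 → not p2) → (p2 → (not (not ((p1 ∧ p2) → p1) → p1) → p2))): 1 ≤ 1, so result = 1
  Gödel value = 1
Łukasiewicz evaluation:
  not p2: Łukasiewicz ¬ gives 1 − 0.32 = 0.68
  not p2: Łukasiewicz ¬ gives 1 − 0.32 = 0.68
  (not p2 → not p2): min(1, 1 − 0.68 + 0.68) = 1
  (p1 ∧ p2) = min(0.95, 0.32) = 0.32
  ((p1 ∧ p2) → p1): min(1, 1 − 0.32 + 0.95) = 1
  not ((p1 ∧ p2) → p1): Łukasiewicz ¬ gives 1 − 1 = 0
  (not ((p1 ∧ p2) → p1) → p1): min(1, 1 − 0 + 0.95) = 1
  not (not ((p1 ∧ p2) → p1) → p1): Łukasiewicz ¬ gives 1 − 1 = 0
  (not (not ((p1 ∧ p2) → p1) → p1) → p2): min(1, 1 − 0 + 0.32) = 1
  (p2 → (not (not ((p1 ∧ p2) → p1) → p1) → p2)): min(1, 1 − 0.32 + 1) = 1
  ((not p2 → not p2) → (p2 → (not (not ((p1 ∧ p2) → p1) → p1) → p2))): min(1, 1 − 1 + 1) = 1
  Łukasiewicz value = 1
Difference: 1 − 1 = 0.00

0.00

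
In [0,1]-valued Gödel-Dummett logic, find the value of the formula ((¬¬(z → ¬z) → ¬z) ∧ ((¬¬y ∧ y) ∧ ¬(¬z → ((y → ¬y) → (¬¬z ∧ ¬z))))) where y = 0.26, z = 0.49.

¬z: Gödel ¬ of 0.49 = 0 (operand ≠ 0)
(z → ¬z): 0.49 > 0, so result = 0
¬(z → ¬z): Gödel ¬ of 0 = 1 (operand is 0)
¬¬(z → ¬z): Gödel ¬ of 1 = 0 (operand ≠ 0)
¬z: Gödel ¬ of 0.49 = 0 (operand ≠ 0)
(¬¬(z → ¬z) → ¬z): 0 ≤ 0, so result = 1
¬y: Gödel ¬ of 0.26 = 0 (operand ≠ 0)
¬¬y: Gödel ¬ of 0 = 1 (operand is 0)
(¬¬y ∧ y) = min(1, 0.26) = 0.26
¬z: Gödel ¬ of 0.49 = 0 (operand ≠ 0)
¬y: Gödel ¬ of 0.26 = 0 (operand ≠ 0)
(y → ¬y): 0.26 > 0, so result = 0
¬z: Gödel ¬ of 0.49 = 0 (operand ≠ 0)
¬¬z: Gödel ¬ of 0 = 1 (operand is 0)
¬z: Gödel ¬ of 0.49 = 0 (operand ≠ 0)
(¬¬z ∧ ¬z) = min(1, 0) = 0
((y → ¬y) → (¬¬z ∧ ¬z)): 0 ≤ 0, so result = 1
(¬z → ((y → ¬y) → (¬¬z ∧ ¬z))): 0 ≤ 1, so result = 1
¬(¬z → ((y → ¬y) → (¬¬z ∧ ¬z))): Gödel ¬ of 1 = 0 (operand ≠ 0)
((¬¬y ∧ y) ∧ ¬(¬z → ((y → ¬y) → (¬¬z ∧ ¬z)))) = min(0.26, 0) = 0
((¬¬(z → ¬z) → ¬z) ∧ ((¬¬y ∧ y) ∧ ¬(¬z → ((y → ¬y) → (¬¬z ∧ ¬z))))) = min(1, 0) = 0

0.00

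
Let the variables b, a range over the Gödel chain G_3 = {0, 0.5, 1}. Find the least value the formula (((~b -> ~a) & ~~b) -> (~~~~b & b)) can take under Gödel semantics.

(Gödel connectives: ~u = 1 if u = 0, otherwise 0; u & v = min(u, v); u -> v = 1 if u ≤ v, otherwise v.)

The minimum is attained at b = 0.5, a = 0:
  ~b: Gödel ¬ of 0.5 = 0 (operand ≠ 0)
  ~a: Gödel ¬ of 0 = 1 (operand is 0)
  (~b -> ~a): 0 ≤ 1, so result = 1
  ~b: Gödel ¬ of 0.5 = 0 (operand ≠ 0)
  ~~b: Gödel ¬ of 0 = 1 (operand is 0)
  ((~b -> ~a) & ~~b) = min(1, 1) = 1
  ~b: Gödel ¬ of 0.5 = 0 (operand ≠ 0)
  ~~b: Gödel ¬ of 0 = 1 (operand is 0)
  ~~~b: Gödel ¬ of 1 = 0 (operand ≠ 0)
  ~~~~b: Gödel ¬ of 0 = 1 (operand is 0)
  (~~~~b & b) = min(1, 0.5) = 0.5
  (((~b -> ~a) & ~~b) -> (~~~~b & b)): 1 > 0.5, so result = 0.5
Checking all 9 assignments confirms none give a value below 0.50.

0.50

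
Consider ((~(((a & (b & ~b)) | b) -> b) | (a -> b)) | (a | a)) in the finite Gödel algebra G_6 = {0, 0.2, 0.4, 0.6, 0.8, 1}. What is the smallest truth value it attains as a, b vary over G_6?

0.20

The minimum is attained at a = 0.2, b = 0:
  ~b: Gödel ¬ of 0 = 1 (operand is 0)
  (b & ~b) = min(0, 1) = 0
  (a & (b & ~b)) = min(0.2, 0) = 0
  ((a & (b & ~b)) | b) = max(0, 0) = 0
  (((a & (b & ~b)) | b) -> b): 0 ≤ 0, so result = 1
  ~(((a & (b & ~b)) | b) -> b): Gödel ¬ of 1 = 0 (operand ≠ 0)
  (a -> b): 0.2 > 0, so result = 0
  (~(((a & (b & ~b)) | b) -> b) | (a -> b)) = max(0, 0) = 0
  (a | a) = max(0.2, 0.2) = 0.2
  ((~(((a & (b & ~b)) | b) -> b) | (a -> b)) | (a | a)) = max(0, 0.2) = 0.2
Checking all 36 assignments confirms none give a value below 0.20.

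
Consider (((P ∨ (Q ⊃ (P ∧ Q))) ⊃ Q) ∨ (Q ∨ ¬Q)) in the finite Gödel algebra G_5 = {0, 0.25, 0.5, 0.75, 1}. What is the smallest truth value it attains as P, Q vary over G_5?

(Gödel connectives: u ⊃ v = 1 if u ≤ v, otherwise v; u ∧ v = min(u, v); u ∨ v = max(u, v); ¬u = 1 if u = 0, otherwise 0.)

The minimum is attained at P = 0.25, Q = 0.25:
  (P ∧ Q) = min(0.25, 0.25) = 0.25
  (Q ⊃ (P ∧ Q)): 0.25 ≤ 0.25, so result = 1
  (P ∨ (Q ⊃ (P ∧ Q))) = max(0.25, 1) = 1
  ((P ∨ (Q ⊃ (P ∧ Q))) ⊃ Q): 1 > 0.25, so result = 0.25
  ¬Q: Gödel ¬ of 0.25 = 0 (operand ≠ 0)
  (Q ∨ ¬Q) = max(0.25, 0) = 0.25
  (((P ∨ (Q ⊃ (P ∧ Q))) ⊃ Q) ∨ (Q ∨ ¬Q)) = max(0.25, 0.25) = 0.25
Checking all 25 assignments confirms none give a value below 0.25.

0.25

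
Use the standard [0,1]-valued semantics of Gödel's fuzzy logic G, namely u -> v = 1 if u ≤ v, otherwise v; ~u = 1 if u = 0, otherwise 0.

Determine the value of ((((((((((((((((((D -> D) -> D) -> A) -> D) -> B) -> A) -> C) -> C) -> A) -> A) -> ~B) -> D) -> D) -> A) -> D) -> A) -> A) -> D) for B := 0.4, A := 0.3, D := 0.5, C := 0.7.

0.50

(D -> D): 0.5 ≤ 0.5, so result = 1
((D -> D) -> D): 1 > 0.5, so result = 0.5
(((D -> D) -> D) -> A): 0.5 > 0.3, so result = 0.3
((((D -> D) -> D) -> A) -> D): 0.3 ≤ 0.5, so result = 1
(((((D -> D) -> D) -> A) -> D) -> B): 1 > 0.4, so result = 0.4
((((((D -> D) -> D) -> A) -> D) -> B) -> A): 0.4 > 0.3, so result = 0.3
(((((((D -> D) -> D) -> A) -> D) -> B) -> A) -> C): 0.3 ≤ 0.7, so result = 1
((((((((D -> D) -> D) -> A) -> D) -> B) -> A) -> C) -> C): 1 > 0.7, so result = 0.7
(((((((((D -> D) -> D) -> A) -> D) -> B) -> A) -> C) -> C) -> A): 0.7 > 0.3, so result = 0.3
((((((((((D -> D) -> D) -> A) -> D) -> B) -> A) -> C) -> C) -> A) -> A): 0.3 ≤ 0.3, so result = 1
~B: Gödel ¬ of 0.4 = 0 (operand ≠ 0)
(((((((((((D -> D) -> D) -> A) -> D) -> B) -> A) -> C) -> C) -> A) -> A) -> ~B): 1 > 0, so result = 0
((((((((((((D -> D) -> D) -> A) -> D) -> B) -> A) -> C) -> C) -> A) -> A) -> ~B) -> D): 0 ≤ 0.5, so result = 1
(((((((((((((D -> D) -> D) -> A) -> D) -> B) -> A) -> C) -> C) -> A) -> A) -> ~B) -> D) -> D): 1 > 0.5, so result = 0.5
((((((((((((((D -> D) -> D) -> A) -> D) -> B) -> A) -> C) -> C) -> A) -> A) -> ~B) -> D) -> D) -> A): 0.5 > 0.3, so result = 0.3
(((((((((((((((D -> D) -> D) -> A) -> D) -> B) -> A) -> C) -> C) -> A) -> A) -> ~B) -> D) -> D) -> A) -> D): 0.3 ≤ 0.5, so result = 1
((((((((((((((((D -> D) -> D) -> A) -> D) -> B) -> A) -> C) -> C) -> A) -> A) -> ~B) -> D) -> D) -> A) -> D) -> A): 1 > 0.3, so result = 0.3
(((((((((((((((((D -> D) -> D) -> A) -> D) -> B) -> A) -> C) -> C) -> A) -> A) -> ~B) -> D) -> D) -> A) -> D) -> A) -> A): 0.3 ≤ 0.3, so result = 1
((((((((((((((((((D -> D) -> D) -> A) -> D) -> B) -> A) -> C) -> C) -> A) -> A) -> ~B) -> D) -> D) -> A) -> D) -> A) -> A) -> D): 1 > 0.5, so result = 0.5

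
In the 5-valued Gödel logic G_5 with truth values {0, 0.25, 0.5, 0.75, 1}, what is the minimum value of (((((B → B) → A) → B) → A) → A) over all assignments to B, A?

The minimum is attained at B = 0, A = 0.25:
  (B → B): 0 ≤ 0, so result = 1
  ((B → B) → A): 1 > 0.25, so result = 0.25
  (((B → B) → A) → B): 0.25 > 0, so result = 0
  ((((B → B) → A) → B) → A): 0 ≤ 0.25, so result = 1
  (((((B → B) → A) → B) → A) → A): 1 > 0.25, so result = 0.25
Checking all 25 assignments confirms none give a value below 0.25.

0.25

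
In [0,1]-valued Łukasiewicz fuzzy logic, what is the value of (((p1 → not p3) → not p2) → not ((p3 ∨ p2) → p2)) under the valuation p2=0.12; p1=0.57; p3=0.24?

0.24

not p3: Łukasiewicz ¬ gives 1 − 0.24 = 0.76
(p1 → not p3): min(1, 1 − 0.57 + 0.76) = 1
not p2: Łukasiewicz ¬ gives 1 − 0.12 = 0.88
((p1 → not p3) → not p2): min(1, 1 − 1 + 0.88) = 0.88
(p3 ∨ p2) = max(0.24, 0.12) = 0.24
((p3 ∨ p2) → p2): min(1, 1 − 0.24 + 0.12) = 0.88
not ((p3 ∨ p2) → p2): Łukasiewicz ¬ gives 1 − 0.88 = 0.12
(((p1 → not p3) → not p2) → not ((p3 ∨ p2) → p2)): min(1, 1 − 0.88 + 0.12) = 0.24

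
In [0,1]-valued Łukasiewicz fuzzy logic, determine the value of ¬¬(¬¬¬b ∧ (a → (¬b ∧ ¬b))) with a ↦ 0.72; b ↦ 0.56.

0.44

¬b: Łukasiewicz ¬ gives 1 − 0.56 = 0.44
¬¬b: Łukasiewicz ¬ gives 1 − 0.44 = 0.56
¬¬¬b: Łukasiewicz ¬ gives 1 − 0.56 = 0.44
¬b: Łukasiewicz ¬ gives 1 − 0.56 = 0.44
¬b: Łukasiewicz ¬ gives 1 − 0.56 = 0.44
(¬b ∧ ¬b) = min(0.44, 0.44) = 0.44
(a → (¬b ∧ ¬b)): min(1, 1 − 0.72 + 0.44) = 0.72
(¬¬¬b ∧ (a → (¬b ∧ ¬b))) = min(0.44, 0.72) = 0.44
¬(¬¬¬b ∧ (a → (¬b ∧ ¬b))): Łukasiewicz ¬ gives 1 − 0.44 = 0.56
¬¬(¬¬¬b ∧ (a → (¬b ∧ ¬b))): Łukasiewicz ¬ gives 1 − 0.56 = 0.44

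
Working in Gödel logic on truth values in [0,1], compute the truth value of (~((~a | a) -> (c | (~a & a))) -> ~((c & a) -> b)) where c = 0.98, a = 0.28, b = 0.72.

1.00

~a: Gödel ¬ of 0.28 = 0 (operand ≠ 0)
(~a | a) = max(0, 0.28) = 0.28
~a: Gödel ¬ of 0.28 = 0 (operand ≠ 0)
(~a & a) = min(0, 0.28) = 0
(c | (~a & a)) = max(0.98, 0) = 0.98
((~a | a) -> (c | (~a & a))): 0.28 ≤ 0.98, so result = 1
~((~a | a) -> (c | (~a & a))): Gödel ¬ of 1 = 0 (operand ≠ 0)
(c & a) = min(0.98, 0.28) = 0.28
((c & a) -> b): 0.28 ≤ 0.72, so result = 1
~((c & a) -> b): Gödel ¬ of 1 = 0 (operand ≠ 0)
(~((~a | a) -> (c | (~a & a))) -> ~((c & a) -> b)): 0 ≤ 0, so result = 1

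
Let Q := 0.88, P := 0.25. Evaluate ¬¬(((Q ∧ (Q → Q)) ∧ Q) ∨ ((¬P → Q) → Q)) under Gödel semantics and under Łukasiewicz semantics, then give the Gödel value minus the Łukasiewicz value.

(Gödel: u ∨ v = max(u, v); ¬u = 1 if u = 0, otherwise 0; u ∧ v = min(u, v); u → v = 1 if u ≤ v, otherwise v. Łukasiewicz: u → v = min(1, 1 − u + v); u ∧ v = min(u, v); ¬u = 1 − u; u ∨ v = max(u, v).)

0.12

Gödel evaluation:
  (Q → Q): 0.88 ≤ 0.88, so result = 1
  (Q ∧ (Q → Q)) = min(0.88, 1) = 0.88
  ((Q ∧ (Q → Q)) ∧ Q) = min(0.88, 0.88) = 0.88
  ¬P: Gödel ¬ of 0.25 = 0 (operand ≠ 0)
  (¬P → Q): 0 ≤ 0.88, so result = 1
  ((¬P → Q) → Q): 1 > 0.88, so result = 0.88
  (((Q ∧ (Q → Q)) ∧ Q) ∨ ((¬P → Q) → Q)) = max(0.88, 0.88) = 0.88
  ¬(((Q ∧ (Q → Q)) ∧ Q) ∨ ((¬P → Q) → Q)): Gödel ¬ of 0.88 = 0 (operand ≠ 0)
  ¬¬(((Q ∧ (Q → Q)) ∧ Q) ∨ ((¬P → Q) → Q)): Gödel ¬ of 0 = 1 (operand is 0)
  Gödel value = 1
Łukasiewicz evaluation:
  (Q → Q): min(1, 1 − 0.88 + 0.88) = 1
  (Q ∧ (Q → Q)) = min(0.88, 1) = 0.88
  ((Q ∧ (Q → Q)) ∧ Q) = min(0.88, 0.88) = 0.88
  ¬P: Łukasiewicz ¬ gives 1 − 0.25 = 0.75
  (¬P → Q): min(1, 1 − 0.75 + 0.88) = 1
  ((¬P → Q) → Q): min(1, 1 − 1 + 0.88) = 0.88
  (((Q ∧ (Q → Q)) ∧ Q) ∨ ((¬P → Q) → Q)) = max(0.88, 0.88) = 0.88
  ¬(((Q ∧ (Q → Q)) ∧ Q) ∨ ((¬P → Q) → Q)): Łukasiewicz ¬ gives 1 − 0.88 = 0.12
  ¬¬(((Q ∧ (Q → Q)) ∧ Q) ∨ ((¬P → Q) → Q)): Łukasiewicz ¬ gives 1 − 0.12 = 0.88
  Łukasiewicz value = 0.88
Difference: 1 − 0.88 = 0.12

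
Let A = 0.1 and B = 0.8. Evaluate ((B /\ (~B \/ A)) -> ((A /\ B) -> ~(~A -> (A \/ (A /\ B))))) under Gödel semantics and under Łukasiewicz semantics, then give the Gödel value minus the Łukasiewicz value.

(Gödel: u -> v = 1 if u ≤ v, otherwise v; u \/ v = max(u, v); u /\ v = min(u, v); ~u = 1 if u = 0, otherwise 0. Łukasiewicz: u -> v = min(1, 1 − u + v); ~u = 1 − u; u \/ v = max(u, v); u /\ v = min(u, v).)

Gödel evaluation:
  ~B: Gödel ¬ of 0.8 = 0 (operand ≠ 0)
  (~B \/ A) = max(0, 0.1) = 0.1
  (B /\ (~B \/ A)) = min(0.8, 0.1) = 0.1
  (A /\ B) = min(0.1, 0.8) = 0.1
  ~A: Gödel ¬ of 0.1 = 0 (operand ≠ 0)
  (A /\ B) = min(0.1, 0.8) = 0.1
  (A \/ (A /\ B)) = max(0.1, 0.1) = 0.1
  (~A -> (A \/ (A /\ B))): 0 ≤ 0.1, so result = 1
  ~(~A -> (A \/ (A /\ B))): Gödel ¬ of 1 = 0 (operand ≠ 0)
  ((A /\ B) -> ~(~A -> (A \/ (A /\ B)))): 0.1 > 0, so result = 0
  ((B /\ (~B \/ A)) -> ((A /\ B) -> ~(~A -> (A \/ (A /\ B))))): 0.1 > 0, so result = 0
  Gödel value = 0
Łukasiewicz evaluation:
  ~B: Łukasiewicz ¬ gives 1 − 0.8 = 0.2
  (~B \/ A) = max(0.2, 0.1) = 0.2
  (B /\ (~B \/ A)) = min(0.8, 0.2) = 0.2
  (A /\ B) = min(0.1, 0.8) = 0.1
  ~A: Łukasiewicz ¬ gives 1 − 0.1 = 0.9
  (A /\ B) = min(0.1, 0.8) = 0.1
  (A \/ (A /\ B)) = max(0.1, 0.1) = 0.1
  (~A -> (A \/ (A /\ B))): min(1, 1 − 0.9 + 0.1) = 0.2
  ~(~A -> (A \/ (A /\ B))): Łukasiewicz ¬ gives 1 − 0.2 = 0.8
  ((A /\ B) -> ~(~A -> (A \/ (A /\ B)))): min(1, 1 − 0.1 + 0.8) = 1
  ((B /\ (~B \/ A)) -> ((A /\ B) -> ~(~A -> (A \/ (A /\ B))))): min(1, 1 − 0.2 + 1) = 1
  Łukasiewicz value = 1
Difference: 0 − 1 = -1.00

-1.00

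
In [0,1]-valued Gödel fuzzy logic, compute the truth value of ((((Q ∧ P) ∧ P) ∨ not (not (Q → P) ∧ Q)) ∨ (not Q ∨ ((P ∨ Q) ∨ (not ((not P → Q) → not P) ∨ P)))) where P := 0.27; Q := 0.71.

1.00

(Q ∧ P) = min(0.71, 0.27) = 0.27
((Q ∧ P) ∧ P) = min(0.27, 0.27) = 0.27
(Q → P): 0.71 > 0.27, so result = 0.27
not (Q → P): Gödel ¬ of 0.27 = 0 (operand ≠ 0)
(not (Q → P) ∧ Q) = min(0, 0.71) = 0
not (not (Q → P) ∧ Q): Gödel ¬ of 0 = 1 (operand is 0)
(((Q ∧ P) ∧ P) ∨ not (not (Q → P) ∧ Q)) = max(0.27, 1) = 1
not Q: Gödel ¬ of 0.71 = 0 (operand ≠ 0)
(P ∨ Q) = max(0.27, 0.71) = 0.71
not P: Gödel ¬ of 0.27 = 0 (operand ≠ 0)
(not P → Q): 0 ≤ 0.71, so result = 1
not P: Gödel ¬ of 0.27 = 0 (operand ≠ 0)
((not P → Q) → not P): 1 > 0, so result = 0
not ((not P → Q) → not P): Gödel ¬ of 0 = 1 (operand is 0)
(not ((not P → Q) → not P) ∨ P) = max(1, 0.27) = 1
((P ∨ Q) ∨ (not ((not P → Q) → not P) ∨ P)) = max(0.71, 1) = 1
(not Q ∨ ((P ∨ Q) ∨ (not ((not P → Q) → not P) ∨ P))) = max(0, 1) = 1
((((Q ∧ P) ∧ P) ∨ not (not (Q → P) ∧ Q)) ∨ (not Q ∨ ((P ∨ Q) ∨ (not ((not P → Q) → not P) ∨ P)))) = max(1, 1) = 1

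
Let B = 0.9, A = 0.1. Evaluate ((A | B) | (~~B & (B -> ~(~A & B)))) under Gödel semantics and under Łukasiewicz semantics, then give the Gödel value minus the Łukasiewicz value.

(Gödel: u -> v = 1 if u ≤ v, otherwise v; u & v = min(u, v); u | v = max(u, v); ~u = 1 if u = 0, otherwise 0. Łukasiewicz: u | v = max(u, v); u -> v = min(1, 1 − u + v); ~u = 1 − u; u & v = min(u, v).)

Gödel evaluation:
  (A | B) = max(0.1, 0.9) = 0.9
  ~B: Gödel ¬ of 0.9 = 0 (operand ≠ 0)
  ~~B: Gödel ¬ of 0 = 1 (operand is 0)
  ~A: Gödel ¬ of 0.1 = 0 (operand ≠ 0)
  (~A & B) = min(0, 0.9) = 0
  ~(~A & B): Gödel ¬ of 0 = 1 (operand is 0)
  (B -> ~(~A & B)): 0.9 ≤ 1, so result = 1
  (~~B & (B -> ~(~A & B))) = min(1, 1) = 1
  ((A | B) | (~~B & (B -> ~(~A & B)))) = max(0.9, 1) = 1
  Gödel value = 1
Łukasiewicz evaluation:
  (A | B) = max(0.1, 0.9) = 0.9
  ~B: Łukasiewicz ¬ gives 1 − 0.9 = 0.1
  ~~B: Łukasiewicz ¬ gives 1 − 0.1 = 0.9
  ~A: Łukasiewicz ¬ gives 1 − 0.1 = 0.9
  (~A & B) = min(0.9, 0.9) = 0.9
  ~(~A & B): Łukasiewicz ¬ gives 1 − 0.9 = 0.1
  (B -> ~(~A & B)): min(1, 1 − 0.9 + 0.1) = 0.2
  (~~B & (B -> ~(~A & B))) = min(0.9, 0.2) = 0.2
  ((A | B) | (~~B & (B -> ~(~A & B)))) = max(0.9, 0.2) = 0.9
  Łukasiewicz value = 0.9
Difference: 1 − 0.9 = 0.10

0.10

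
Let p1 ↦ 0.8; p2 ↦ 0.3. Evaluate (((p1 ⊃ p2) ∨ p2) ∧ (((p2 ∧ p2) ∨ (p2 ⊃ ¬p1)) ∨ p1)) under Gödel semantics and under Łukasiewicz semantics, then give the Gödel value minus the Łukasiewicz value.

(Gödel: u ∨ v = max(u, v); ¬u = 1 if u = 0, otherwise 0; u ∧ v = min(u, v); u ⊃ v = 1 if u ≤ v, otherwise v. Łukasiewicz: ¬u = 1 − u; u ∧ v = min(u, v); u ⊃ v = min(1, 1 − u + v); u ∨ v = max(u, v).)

Gödel evaluation:
  (p1 ⊃ p2): 0.8 > 0.3, so result = 0.3
  ((p1 ⊃ p2) ∨ p2) = max(0.3, 0.3) = 0.3
  (p2 ∧ p2) = min(0.3, 0.3) = 0.3
  ¬p1: Gödel ¬ of 0.8 = 0 (operand ≠ 0)
  (p2 ⊃ ¬p1): 0.3 > 0, so result = 0
  ((p2 ∧ p2) ∨ (p2 ⊃ ¬p1)) = max(0.3, 0) = 0.3
  (((p2 ∧ p2) ∨ (p2 ⊃ ¬p1)) ∨ p1) = max(0.3, 0.8) = 0.8
  (((p1 ⊃ p2) ∨ p2) ∧ (((p2 ∧ p2) ∨ (p2 ⊃ ¬p1)) ∨ p1)) = min(0.3, 0.8) = 0.3
  Gödel value = 0.3
Łukasiewicz evaluation:
  (p1 ⊃ p2): min(1, 1 − 0.8 + 0.3) = 0.5
  ((p1 ⊃ p2) ∨ p2) = max(0.5, 0.3) = 0.5
  (p2 ∧ p2) = min(0.3, 0.3) = 0.3
  ¬p1: Łukasiewicz ¬ gives 1 − 0.8 = 0.2
  (p2 ⊃ ¬p1): min(1, 1 − 0.3 + 0.2) = 0.9
  ((p2 ∧ p2) ∨ (p2 ⊃ ¬p1)) = max(0.3, 0.9) = 0.9
  (((p2 ∧ p2) ∨ (p2 ⊃ ¬p1)) ∨ p1) = max(0.9, 0.8) = 0.9
  (((p1 ⊃ p2) ∨ p2) ∧ (((p2 ∧ p2) ∨ (p2 ⊃ ¬p1)) ∨ p1)) = min(0.5, 0.9) = 0.5
  Łukasiewicz value = 0.5
Difference: 0.3 − 0.5 = -0.20

-0.20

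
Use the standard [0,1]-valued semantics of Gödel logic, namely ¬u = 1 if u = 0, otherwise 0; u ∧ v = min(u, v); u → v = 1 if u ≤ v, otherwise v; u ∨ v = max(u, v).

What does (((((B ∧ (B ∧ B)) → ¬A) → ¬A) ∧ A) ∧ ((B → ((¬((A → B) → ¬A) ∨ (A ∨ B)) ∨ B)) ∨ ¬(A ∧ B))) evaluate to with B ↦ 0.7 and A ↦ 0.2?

0.20

(B ∧ B) = min(0.7, 0.7) = 0.7
(B ∧ (B ∧ B)) = min(0.7, 0.7) = 0.7
¬A: Gödel ¬ of 0.2 = 0 (operand ≠ 0)
((B ∧ (B ∧ B)) → ¬A): 0.7 > 0, so result = 0
¬A: Gödel ¬ of 0.2 = 0 (operand ≠ 0)
(((B ∧ (B ∧ B)) → ¬A) → ¬A): 0 ≤ 0, so result = 1
((((B ∧ (B ∧ B)) → ¬A) → ¬A) ∧ A) = min(1, 0.2) = 0.2
(A → B): 0.2 ≤ 0.7, so result = 1
¬A: Gödel ¬ of 0.2 = 0 (operand ≠ 0)
((A → B) → ¬A): 1 > 0, so result = 0
¬((A → B) → ¬A): Gödel ¬ of 0 = 1 (operand is 0)
(A ∨ B) = max(0.2, 0.7) = 0.7
(¬((A → B) → ¬A) ∨ (A ∨ B)) = max(1, 0.7) = 1
((¬((A → B) → ¬A) ∨ (A ∨ B)) ∨ B) = max(1, 0.7) = 1
(B → ((¬((A → B) → ¬A) ∨ (A ∨ B)) ∨ B)): 0.7 ≤ 1, so result = 1
(A ∧ B) = min(0.2, 0.7) = 0.2
¬(A ∧ B): Gödel ¬ of 0.2 = 0 (operand ≠ 0)
((B → ((¬((A → B) → ¬A) ∨ (A ∨ B)) ∨ B)) ∨ ¬(A ∧ B)) = max(1, 0) = 1
(((((B ∧ (B ∧ B)) → ¬A) → ¬A) ∧ A) ∧ ((B → ((¬((A → B) → ¬A) ∨ (A ∨ B)) ∨ B)) ∨ ¬(A ∧ B))) = min(0.2, 1) = 0.2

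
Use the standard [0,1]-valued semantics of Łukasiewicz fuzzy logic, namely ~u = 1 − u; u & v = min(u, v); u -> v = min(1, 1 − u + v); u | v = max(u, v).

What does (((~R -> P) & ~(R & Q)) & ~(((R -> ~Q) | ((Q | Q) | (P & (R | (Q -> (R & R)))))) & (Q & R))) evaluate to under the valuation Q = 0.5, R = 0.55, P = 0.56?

~R: Łukasiewicz ¬ gives 1 − 0.55 = 0.45
(~R -> P): min(1, 1 − 0.45 + 0.56) = 1
(R & Q) = min(0.55, 0.5) = 0.5
~(R & Q): Łukasiewicz ¬ gives 1 − 0.5 = 0.5
((~R -> P) & ~(R & Q)) = min(1, 0.5) = 0.5
~Q: Łukasiewicz ¬ gives 1 − 0.5 = 0.5
(R -> ~Q): min(1, 1 − 0.55 + 0.5) = 0.95
(Q | Q) = max(0.5, 0.5) = 0.5
(R & R) = min(0.55, 0.55) = 0.55
(Q -> (R & R)): min(1, 1 − 0.5 + 0.55) = 1
(R | (Q -> (R & R))) = max(0.55, 1) = 1
(P & (R | (Q -> (R & R)))) = min(0.56, 1) = 0.56
((Q | Q) | (P & (R | (Q -> (R & R))))) = max(0.5, 0.56) = 0.56
((R -> ~Q) | ((Q | Q) | (P & (R | (Q -> (R & R)))))) = max(0.95, 0.56) = 0.95
(Q & R) = min(0.5, 0.55) = 0.5
(((R -> ~Q) | ((Q | Q) | (P & (R | (Q -> (R & R)))))) & (Q & R)) = min(0.95, 0.5) = 0.5
~(((R -> ~Q) | ((Q | Q) | (P & (R | (Q -> (R & R)))))) & (Q & R)): Łukasiewicz ¬ gives 1 − 0.5 = 0.5
(((~R -> P) & ~(R & Q)) & ~(((R -> ~Q) | ((Q | Q) | (P & (R | (Q -> (R & R)))))) & (Q & R))) = min(0.5, 0.5) = 0.5

0.50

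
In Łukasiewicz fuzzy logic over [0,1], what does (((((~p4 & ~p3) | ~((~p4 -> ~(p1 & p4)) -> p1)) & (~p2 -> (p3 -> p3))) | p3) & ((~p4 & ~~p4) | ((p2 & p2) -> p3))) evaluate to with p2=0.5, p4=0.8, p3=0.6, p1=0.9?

~p4: Łukasiewicz ¬ gives 1 − 0.8 = 0.2
~p3: Łukasiewicz ¬ gives 1 − 0.6 = 0.4
(~p4 & ~p3) = min(0.2, 0.4) = 0.2
~p4: Łukasiewicz ¬ gives 1 − 0.8 = 0.2
(p1 & p4) = min(0.9, 0.8) = 0.8
~(p1 & p4): Łukasiewicz ¬ gives 1 − 0.8 = 0.2
(~p4 -> ~(p1 & p4)): min(1, 1 − 0.2 + 0.2) = 1
((~p4 -> ~(p1 & p4)) -> p1): min(1, 1 − 1 + 0.9) = 0.9
~((~p4 -> ~(p1 & p4)) -> p1): Łukasiewicz ¬ gives 1 − 0.9 = 0.1
((~p4 & ~p3) | ~((~p4 -> ~(p1 & p4)) -> p1)) = max(0.2, 0.1) = 0.2
~p2: Łukasiewicz ¬ gives 1 − 0.5 = 0.5
(p3 -> p3): min(1, 1 − 0.6 + 0.6) = 1
(~p2 -> (p3 -> p3)): min(1, 1 − 0.5 + 1) = 1
(((~p4 & ~p3) | ~((~p4 -> ~(p1 & p4)) -> p1)) & (~p2 -> (p3 -> p3))) = min(0.2, 1) = 0.2
((((~p4 & ~p3) | ~((~p4 -> ~(p1 & p4)) -> p1)) & (~p2 -> (p3 -> p3))) | p3) = max(0.2, 0.6) = 0.6
~p4: Łukasiewicz ¬ gives 1 − 0.8 = 0.2
~p4: Łukasiewicz ¬ gives 1 − 0.8 = 0.2
~~p4: Łukasiewicz ¬ gives 1 − 0.2 = 0.8
(~p4 & ~~p4) = min(0.2, 0.8) = 0.2
(p2 & p2) = min(0.5, 0.5) = 0.5
((p2 & p2) -> p3): min(1, 1 − 0.5 + 0.6) = 1
((~p4 & ~~p4) | ((p2 & p2) -> p3)) = max(0.2, 1) = 1
(((((~p4 & ~p3) | ~((~p4 -> ~(p1 & p4)) -> p1)) & (~p2 -> (p3 -> p3))) | p3) & ((~p4 & ~~p4) | ((p2 & p2) -> p3))) = min(0.6, 1) = 0.6

0.60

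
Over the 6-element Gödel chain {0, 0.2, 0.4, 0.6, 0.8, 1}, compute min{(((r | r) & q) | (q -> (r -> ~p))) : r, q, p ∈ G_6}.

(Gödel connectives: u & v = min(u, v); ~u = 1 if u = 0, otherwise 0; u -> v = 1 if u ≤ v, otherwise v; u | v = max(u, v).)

The minimum is attained at r = 0.2, q = 0.2, p = 0.2:
  (r | r) = max(0.2, 0.2) = 0.2
  ((r | r) & q) = min(0.2, 0.2) = 0.2
  ~p: Gödel ¬ of 0.2 = 0 (operand ≠ 0)
  (r -> ~p): 0.2 > 0, so result = 0
  (q -> (r -> ~p)): 0.2 > 0, so result = 0
  (((r | r) & q) | (q -> (r -> ~p))) = max(0.2, 0) = 0.2
Checking all 216 assignments confirms none give a value below 0.20.

0.20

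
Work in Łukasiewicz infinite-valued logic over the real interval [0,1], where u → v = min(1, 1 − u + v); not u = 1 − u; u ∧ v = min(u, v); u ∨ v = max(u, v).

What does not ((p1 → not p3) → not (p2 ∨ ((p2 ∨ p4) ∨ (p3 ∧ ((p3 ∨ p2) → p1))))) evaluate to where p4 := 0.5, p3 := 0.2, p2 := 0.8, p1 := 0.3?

0.80

not p3: Łukasiewicz ¬ gives 1 − 0.2 = 0.8
(p1 → not p3): min(1, 1 − 0.3 + 0.8) = 1
(p2 ∨ p4) = max(0.8, 0.5) = 0.8
(p3 ∨ p2) = max(0.2, 0.8) = 0.8
((p3 ∨ p2) → p1): min(1, 1 − 0.8 + 0.3) = 0.5
(p3 ∧ ((p3 ∨ p2) → p1)) = min(0.2, 0.5) = 0.2
((p2 ∨ p4) ∨ (p3 ∧ ((p3 ∨ p2) → p1))) = max(0.8, 0.2) = 0.8
(p2 ∨ ((p2 ∨ p4) ∨ (p3 ∧ ((p3 ∨ p2) → p1)))) = max(0.8, 0.8) = 0.8
not (p2 ∨ ((p2 ∨ p4) ∨ (p3 ∧ ((p3 ∨ p2) → p1)))): Łukasiewicz ¬ gives 1 − 0.8 = 0.2
((p1 → not p3) → not (p2 ∨ ((p2 ∨ p4) ∨ (p3 ∧ ((p3 ∨ p2) → p1))))): min(1, 1 − 1 + 0.2) = 0.2
not ((p1 → not p3) → not (p2 ∨ ((p2 ∨ p4) ∨ (p3 ∧ ((p3 ∨ p2) → p1))))): Łukasiewicz ¬ gives 1 − 0.2 = 0.8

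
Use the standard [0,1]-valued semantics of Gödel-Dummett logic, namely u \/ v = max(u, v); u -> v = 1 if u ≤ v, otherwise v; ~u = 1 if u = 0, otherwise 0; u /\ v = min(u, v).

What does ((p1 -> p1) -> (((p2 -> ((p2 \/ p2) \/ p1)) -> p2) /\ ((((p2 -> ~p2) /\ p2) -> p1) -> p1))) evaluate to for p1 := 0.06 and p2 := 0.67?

(p1 -> p1): 0.06 ≤ 0.06, so result = 1
(p2 \/ p2) = max(0.67, 0.67) = 0.67
((p2 \/ p2) \/ p1) = max(0.67, 0.06) = 0.67
(p2 -> ((p2 \/ p2) \/ p1)): 0.67 ≤ 0.67, so result = 1
((p2 -> ((p2 \/ p2) \/ p1)) -> p2): 1 > 0.67, so result = 0.67
~p2: Gödel ¬ of 0.67 = 0 (operand ≠ 0)
(p2 -> ~p2): 0.67 > 0, so result = 0
((p2 -> ~p2) /\ p2) = min(0, 0.67) = 0
(((p2 -> ~p2) /\ p2) -> p1): 0 ≤ 0.06, so result = 1
((((p2 -> ~p2) /\ p2) -> p1) -> p1): 1 > 0.06, so result = 0.06
(((p2 -> ((p2 \/ p2) \/ p1)) -> p2) /\ ((((p2 -> ~p2) /\ p2) -> p1) -> p1)) = min(0.67, 0.06) = 0.06
((p1 -> p1) -> (((p2 -> ((p2 \/ p2) \/ p1)) -> p2) /\ ((((p2 -> ~p2) /\ p2) -> p1) -> p1))): 1 > 0.06, so result = 0.06

0.06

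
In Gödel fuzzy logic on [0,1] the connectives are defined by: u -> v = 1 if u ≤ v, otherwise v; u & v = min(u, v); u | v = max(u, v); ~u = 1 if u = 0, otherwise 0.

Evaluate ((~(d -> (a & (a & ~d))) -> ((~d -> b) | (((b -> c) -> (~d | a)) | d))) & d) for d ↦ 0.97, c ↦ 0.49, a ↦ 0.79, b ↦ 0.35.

0.97

~d: Gödel ¬ of 0.97 = 0 (operand ≠ 0)
(a & ~d) = min(0.79, 0) = 0
(a & (a & ~d)) = min(0.79, 0) = 0
(d -> (a & (a & ~d))): 0.97 > 0, so result = 0
~(d -> (a & (a & ~d))): Gödel ¬ of 0 = 1 (operand is 0)
~d: Gödel ¬ of 0.97 = 0 (operand ≠ 0)
(~d -> b): 0 ≤ 0.35, so result = 1
(b -> c): 0.35 ≤ 0.49, so result = 1
~d: Gödel ¬ of 0.97 = 0 (operand ≠ 0)
(~d | a) = max(0, 0.79) = 0.79
((b -> c) -> (~d | a)): 1 > 0.79, so result = 0.79
(((b -> c) -> (~d | a)) | d) = max(0.79, 0.97) = 0.97
((~d -> b) | (((b -> c) -> (~d | a)) | d)) = max(1, 0.97) = 1
(~(d -> (a & (a & ~d))) -> ((~d -> b) | (((b -> c) -> (~d | a)) | d))): 1 ≤ 1, so result = 1
((~(d -> (a & (a & ~d))) -> ((~d -> b) | (((b -> c) -> (~d | a)) | d))) & d) = min(1, 0.97) = 0.97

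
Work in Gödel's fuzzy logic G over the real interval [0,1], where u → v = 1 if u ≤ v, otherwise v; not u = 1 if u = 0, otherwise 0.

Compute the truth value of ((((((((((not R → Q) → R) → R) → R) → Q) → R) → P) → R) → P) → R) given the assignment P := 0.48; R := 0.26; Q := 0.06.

not R: Gödel ¬ of 0.26 = 0 (operand ≠ 0)
(not R → Q): 0 ≤ 0.06, so result = 1
((not R → Q) → R): 1 > 0.26, so result = 0.26
(((not R → Q) → R) → R): 0.26 ≤ 0.26, so result = 1
((((not R → Q) → R) → R) → R): 1 > 0.26, so result = 0.26
(((((not R → Q) → R) → R) → R) → Q): 0.26 > 0.06, so result = 0.06
((((((not R → Q) → R) → R) → R) → Q) → R): 0.06 ≤ 0.26, so result = 1
(((((((not R → Q) → R) → R) → R) → Q) → R) → P): 1 > 0.48, so result = 0.48
((((((((not R → Q) → R) → R) → R) → Q) → R) → P) → R): 0.48 > 0.26, so result = 0.26
(((((((((not R → Q) → R) → R) → R) → Q) → R) → P) → R) → P): 0.26 ≤ 0.48, so result = 1
((((((((((not R → Q) → R) → R) → R) → Q) → R) → P) → R) → P) → R): 1 > 0.26, so result = 0.26

0.26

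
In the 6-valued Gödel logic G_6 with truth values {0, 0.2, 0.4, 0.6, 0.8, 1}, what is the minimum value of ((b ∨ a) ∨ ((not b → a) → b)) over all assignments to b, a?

0.20

The minimum is attained at b = 0, a = 0.2:
  (b ∨ a) = max(0, 0.2) = 0.2
  not b: Gödel ¬ of 0 = 1 (operand is 0)
  (not b → a): 1 > 0.2, so result = 0.2
  ((not b → a) → b): 0.2 > 0, so result = 0
  ((b ∨ a) ∨ ((not b → a) → b)) = max(0.2, 0) = 0.2
Checking all 36 assignments confirms none give a value below 0.20.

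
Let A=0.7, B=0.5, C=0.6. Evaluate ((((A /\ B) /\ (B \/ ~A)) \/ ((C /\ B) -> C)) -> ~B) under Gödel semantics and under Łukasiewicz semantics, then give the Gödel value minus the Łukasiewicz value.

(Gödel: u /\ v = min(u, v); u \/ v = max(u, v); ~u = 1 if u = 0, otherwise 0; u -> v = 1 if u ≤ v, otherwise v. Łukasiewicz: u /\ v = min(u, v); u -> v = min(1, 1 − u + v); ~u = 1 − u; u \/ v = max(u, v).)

-0.50

Gödel evaluation:
  (A /\ B) = min(0.7, 0.5) = 0.5
  ~A: Gödel ¬ of 0.7 = 0 (operand ≠ 0)
  (B \/ ~A) = max(0.5, 0) = 0.5
  ((A /\ B) /\ (B \/ ~A)) = min(0.5, 0.5) = 0.5
  (C /\ B) = min(0.6, 0.5) = 0.5
  ((C /\ B) -> C): 0.5 ≤ 0.6, so result = 1
  (((A /\ B) /\ (B \/ ~A)) \/ ((C /\ B) -> C)) = max(0.5, 1) = 1
  ~B: Gödel ¬ of 0.5 = 0 (operand ≠ 0)
  ((((A /\ B) /\ (B \/ ~A)) \/ ((C /\ B) -> C)) -> ~B): 1 > 0, so result = 0
  Gödel value = 0
Łukasiewicz evaluation:
  (A /\ B) = min(0.7, 0.5) = 0.5
  ~A: Łukasiewicz ¬ gives 1 − 0.7 = 0.3
  (B \/ ~A) = max(0.5, 0.3) = 0.5
  ((A /\ B) /\ (B \/ ~A)) = min(0.5, 0.5) = 0.5
  (C /\ B) = min(0.6, 0.5) = 0.5
  ((C /\ B) -> C): min(1, 1 − 0.5 + 0.6) = 1
  (((A /\ B) /\ (B \/ ~A)) \/ ((C /\ B) -> C)) = max(0.5, 1) = 1
  ~B: Łukasiewicz ¬ gives 1 − 0.5 = 0.5
  ((((A /\ B) /\ (B \/ ~A)) \/ ((C /\ B) -> C)) -> ~B): min(1, 1 − 1 + 0.5) = 0.5
  Łukasiewicz value = 0.5
Difference: 0 − 0.5 = -0.50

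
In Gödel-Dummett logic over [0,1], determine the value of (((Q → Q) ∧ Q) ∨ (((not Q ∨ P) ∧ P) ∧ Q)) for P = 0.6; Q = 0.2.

(Q → Q): 0.2 ≤ 0.2, so result = 1
((Q → Q) ∧ Q) = min(1, 0.2) = 0.2
not Q: Gödel ¬ of 0.2 = 0 (operand ≠ 0)
(not Q ∨ P) = max(0, 0.6) = 0.6
((not Q ∨ P) ∧ P) = min(0.6, 0.6) = 0.6
(((not Q ∨ P) ∧ P) ∧ Q) = min(0.6, 0.2) = 0.2
(((Q → Q) ∧ Q) ∨ (((not Q ∨ P) ∧ P) ∧ Q)) = max(0.2, 0.2) = 0.2

0.20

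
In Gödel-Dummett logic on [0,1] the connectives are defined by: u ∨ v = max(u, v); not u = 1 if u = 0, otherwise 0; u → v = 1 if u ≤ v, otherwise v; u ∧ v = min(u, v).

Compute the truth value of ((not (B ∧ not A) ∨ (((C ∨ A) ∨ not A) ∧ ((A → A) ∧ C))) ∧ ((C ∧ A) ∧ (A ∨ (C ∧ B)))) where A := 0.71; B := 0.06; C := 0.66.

0.66

not A: Gödel ¬ of 0.71 = 0 (operand ≠ 0)
(B ∧ not A) = min(0.06, 0) = 0
not (B ∧ not A): Gödel ¬ of 0 = 1 (operand is 0)
(C ∨ A) = max(0.66, 0.71) = 0.71
not A: Gödel ¬ of 0.71 = 0 (operand ≠ 0)
((C ∨ A) ∨ not A) = max(0.71, 0) = 0.71
(A → A): 0.71 ≤ 0.71, so result = 1
((A → A) ∧ C) = min(1, 0.66) = 0.66
(((C ∨ A) ∨ not A) ∧ ((A → A) ∧ C)) = min(0.71, 0.66) = 0.66
(not (B ∧ not A) ∨ (((C ∨ A) ∨ not A) ∧ ((A → A) ∧ C))) = max(1, 0.66) = 1
(C ∧ A) = min(0.66, 0.71) = 0.66
(C ∧ B) = min(0.66, 0.06) = 0.06
(A ∨ (C ∧ B)) = max(0.71, 0.06) = 0.71
((C ∧ A) ∧ (A ∨ (C ∧ B))) = min(0.66, 0.71) = 0.66
((not (B ∧ not A) ∨ (((C ∨ A) ∨ not A) ∧ ((A → A) ∧ C))) ∧ ((C ∧ A) ∧ (A ∨ (C ∧ B)))) = min(1, 0.66) = 0.66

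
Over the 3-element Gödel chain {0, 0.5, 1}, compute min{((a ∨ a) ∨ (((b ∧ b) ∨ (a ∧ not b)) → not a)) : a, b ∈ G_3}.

The minimum is attained at a = 0.5, b = 0:
  (a ∨ a) = max(0.5, 0.5) = 0.5
  (b ∧ b) = min(0, 0) = 0
  not b: Gödel ¬ of 0 = 1 (operand is 0)
  (a ∧ not b) = min(0.5, 1) = 0.5
  ((b ∧ b) ∨ (a ∧ not b)) = max(0, 0.5) = 0.5
  not a: Gödel ¬ of 0.5 = 0 (operand ≠ 0)
  (((b ∧ b) ∨ (a ∧ not b)) → not a): 0.5 > 0, so result = 0
  ((a ∨ a) ∨ (((b ∧ b) ∨ (a ∧ not b)) → not a)) = max(0.5, 0) = 0.5
Checking all 9 assignments confirms none give a value below 0.50.

0.50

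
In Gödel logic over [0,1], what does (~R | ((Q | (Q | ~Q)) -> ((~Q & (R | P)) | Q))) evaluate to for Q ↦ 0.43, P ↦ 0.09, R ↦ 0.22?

~R: Gödel ¬ of 0.22 = 0 (operand ≠ 0)
~Q: Gödel ¬ of 0.43 = 0 (operand ≠ 0)
(Q | ~Q) = max(0.43, 0) = 0.43
(Q | (Q | ~Q)) = max(0.43, 0.43) = 0.43
~Q: Gödel ¬ of 0.43 = 0 (operand ≠ 0)
(R | P) = max(0.22, 0.09) = 0.22
(~Q & (R | P)) = min(0, 0.22) = 0
((~Q & (R | P)) | Q) = max(0, 0.43) = 0.43
((Q | (Q | ~Q)) -> ((~Q & (R | P)) | Q)): 0.43 ≤ 0.43, so result = 1
(~R | ((Q | (Q | ~Q)) -> ((~Q & (R | P)) | Q))) = max(0, 1) = 1

1.00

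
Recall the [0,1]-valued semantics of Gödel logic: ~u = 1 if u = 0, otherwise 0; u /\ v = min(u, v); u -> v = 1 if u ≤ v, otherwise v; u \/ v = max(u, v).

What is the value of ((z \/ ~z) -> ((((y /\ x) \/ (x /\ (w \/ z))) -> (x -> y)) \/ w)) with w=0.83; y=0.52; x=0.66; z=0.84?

0.83

~z: Gödel ¬ of 0.84 = 0 (operand ≠ 0)
(z \/ ~z) = max(0.84, 0) = 0.84
(y /\ x) = min(0.52, 0.66) = 0.52
(w \/ z) = max(0.83, 0.84) = 0.84
(x /\ (w \/ z)) = min(0.66, 0.84) = 0.66
((y /\ x) \/ (x /\ (w \/ z))) = max(0.52, 0.66) = 0.66
(x -> y): 0.66 > 0.52, so result = 0.52
(((y /\ x) \/ (x /\ (w \/ z))) -> (x -> y)): 0.66 > 0.52, so result = 0.52
((((y /\ x) \/ (x /\ (w \/ z))) -> (x -> y)) \/ w) = max(0.52, 0.83) = 0.83
((z \/ ~z) -> ((((y /\ x) \/ (x /\ (w \/ z))) -> (x -> y)) \/ w)): 0.84 > 0.83, so result = 0.83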